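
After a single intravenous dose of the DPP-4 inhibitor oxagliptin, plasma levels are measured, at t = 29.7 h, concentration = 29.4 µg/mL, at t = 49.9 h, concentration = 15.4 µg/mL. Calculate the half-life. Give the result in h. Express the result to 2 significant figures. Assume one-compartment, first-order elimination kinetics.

k = ln(C₁/C₂) / (t₂ − t₁) = ln(29.4/15.4) / (49.9 − 29.7)
  = 0.6466 / 20.20 = 0.03201 h⁻¹
t½ = ln2 / k = 0.693147 / 0.03201 = 21.65 h

22 h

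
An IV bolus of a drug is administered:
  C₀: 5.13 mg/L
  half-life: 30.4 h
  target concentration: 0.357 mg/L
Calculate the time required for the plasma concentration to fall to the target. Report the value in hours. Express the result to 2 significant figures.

k = ln2 / t½ = 0.693147 / 30.4 = 0.02280 h⁻¹
t = ln(C₀ / C) / k = ln(5.130 / 0.357) / 0.02280
  = ln(14.37) / 0.02280 = 2.665 / 0.02280 = 116.9 h

120 h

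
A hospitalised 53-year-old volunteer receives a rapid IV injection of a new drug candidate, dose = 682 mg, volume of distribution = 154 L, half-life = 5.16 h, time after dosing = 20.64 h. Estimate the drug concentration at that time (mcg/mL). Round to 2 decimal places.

0.28 mcg/mL

C₀ = Dose / Vd = 682.0 / 154 = 4.429 mg/L
k = ln2 / t½ = 0.693147 / 5.16 = 0.1343 h⁻¹
t / t½ = 20.64 / 5.16 = 4 half-lives
C = C₀ × (1/2)^4 = 4.429 × 0.06250 = 0.2768 mg/L
(0.2768 mg/L = 0.2768 mcg/mL)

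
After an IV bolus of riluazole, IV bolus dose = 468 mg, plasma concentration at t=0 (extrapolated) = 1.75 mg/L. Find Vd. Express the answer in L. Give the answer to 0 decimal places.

267 L

Vd = Dose / C₀ = 468.0 / 1.75 = 267.4 L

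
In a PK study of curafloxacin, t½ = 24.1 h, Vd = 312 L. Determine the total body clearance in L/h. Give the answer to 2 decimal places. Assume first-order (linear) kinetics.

k = ln2 / t½ = 0.693147 / 24.1 = 0.02876 h⁻¹
CL = k × Vd = 0.02876 × 312 = 8.973 L/h

8.97 L/h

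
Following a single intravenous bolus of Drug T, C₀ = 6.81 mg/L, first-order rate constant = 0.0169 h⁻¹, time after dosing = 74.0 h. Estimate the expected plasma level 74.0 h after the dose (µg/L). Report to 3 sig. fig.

1950 µg/L

C = C₀ · e^(−k·t) = 6.810 × e^(−0.01690 × 74.0)
  = 6.810 × 0.2863 = 1.950 mg/L
Convert: 1.950 mg/L × 1000 = 1950 µg/L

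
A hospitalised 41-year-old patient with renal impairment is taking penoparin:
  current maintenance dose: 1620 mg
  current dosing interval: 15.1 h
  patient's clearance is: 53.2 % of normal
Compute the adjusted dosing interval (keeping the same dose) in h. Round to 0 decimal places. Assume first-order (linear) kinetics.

28 h

To keep the same average steady-state level, dosing rate must scale with clearance.
CL ratio = 53.2 / 100 = 0.5320
New interval (same dose) = 15.1 / 0.5320 = 28.38 h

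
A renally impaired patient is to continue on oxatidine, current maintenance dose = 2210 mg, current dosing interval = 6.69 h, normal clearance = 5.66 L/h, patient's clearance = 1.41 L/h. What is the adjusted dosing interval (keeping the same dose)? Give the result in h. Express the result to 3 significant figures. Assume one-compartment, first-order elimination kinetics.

26.9 h

To keep the same average steady-state level, dosing rate must scale with clearance.
CL ratio = 1.41 / 5.66 = 0.2491
New interval (same dose) = 6.69 / 0.2491 = 26.86 h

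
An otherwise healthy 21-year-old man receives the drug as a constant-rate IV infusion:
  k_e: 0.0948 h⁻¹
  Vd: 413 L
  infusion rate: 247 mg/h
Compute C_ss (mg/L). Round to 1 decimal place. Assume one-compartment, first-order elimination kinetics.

6.3 mg/L

CL = k × Vd = 0.09480 × 413 = 39.15 L/h
At steady state Css = R₀ / CL = 247 / 39.15 = 6.309 mg/L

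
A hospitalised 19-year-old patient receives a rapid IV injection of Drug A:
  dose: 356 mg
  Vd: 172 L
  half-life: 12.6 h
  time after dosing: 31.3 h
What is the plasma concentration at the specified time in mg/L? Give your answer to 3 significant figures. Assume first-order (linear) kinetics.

C₀ = Dose / Vd = 356.0 / 172 = 2.070 mg/L
k = ln2 / t½ = 0.693147 / 12.6 = 0.05501 h⁻¹
C = C₀ · e^(−k·t) = 2.070 × e^(−0.05501 × 31.3)
  = 2.070 × 0.1787 = 0.3699 mg/L

0.370 mg/L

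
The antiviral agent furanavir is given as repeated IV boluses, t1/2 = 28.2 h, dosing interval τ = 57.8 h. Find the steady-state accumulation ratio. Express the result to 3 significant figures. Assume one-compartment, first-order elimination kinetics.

1.32

k = ln2 / t½ = 0.693147 / 28.2 = 0.02458 h⁻¹
e^(−kτ) = e^(−0.02458 × 57.8) = 0.2415
Accumulation ratio R = 1 / (1 − e^(−kτ)) = 1 / (1 − 0.2415) = 1.318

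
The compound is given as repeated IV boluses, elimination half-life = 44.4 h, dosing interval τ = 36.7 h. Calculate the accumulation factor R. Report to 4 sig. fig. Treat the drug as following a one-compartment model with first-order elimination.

k = ln2 / t½ = 0.693147 / 44.4 = 0.01561 h⁻¹
e^(−kτ) = e^(−0.01561 × 36.7) = 0.5639
Accumulation ratio R = 1 / (1 − e^(−kτ)) = 1 / (1 − 0.5639) = 2.293

2.293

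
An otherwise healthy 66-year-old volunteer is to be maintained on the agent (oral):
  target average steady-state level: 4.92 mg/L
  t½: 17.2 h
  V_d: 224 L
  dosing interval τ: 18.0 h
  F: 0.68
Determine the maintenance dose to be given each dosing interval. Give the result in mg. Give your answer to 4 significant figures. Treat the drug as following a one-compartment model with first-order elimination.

1176 mg

k = ln2 / t½ = 0.693147 / 17.2 = 0.04030 h⁻¹
CL = k × Vd = 0.04030 × 224 = 9.027 L/h
At steady state, F × (Dose/τ) = Css × CL.
Dose = Css × CL × τ / F = 4.92 × 9.027 × 18.0 / 0.68 = 1176 mg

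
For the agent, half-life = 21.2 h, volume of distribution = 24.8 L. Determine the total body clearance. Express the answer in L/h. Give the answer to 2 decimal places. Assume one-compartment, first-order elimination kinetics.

k = ln2 / t½ = 0.693147 / 21.2 = 0.03270 h⁻¹
CL = k × Vd = 0.03270 × 24.8 = 0.8110 L/h

0.81 L/h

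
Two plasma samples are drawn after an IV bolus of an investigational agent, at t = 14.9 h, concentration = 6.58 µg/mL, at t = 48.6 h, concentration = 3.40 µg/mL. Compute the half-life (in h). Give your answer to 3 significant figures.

k = ln(C₁/C₂) / (t₂ − t₁) = ln(6.58/3.40) / (48.6 − 14.9)
  = 0.6603 / 33.70 = 0.01959 h⁻¹
t½ = ln2 / k = 0.693147 / 0.01959 = 35.38 h

35.4 h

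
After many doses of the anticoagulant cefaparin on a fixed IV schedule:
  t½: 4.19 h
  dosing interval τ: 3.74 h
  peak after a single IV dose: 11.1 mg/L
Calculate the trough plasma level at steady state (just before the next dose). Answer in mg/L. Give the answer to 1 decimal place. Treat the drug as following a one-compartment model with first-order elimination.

13.0 mg/L

k = ln2 / t½ = 0.693147 / 4.19 = 0.1654 h⁻¹
e^(−kτ) = e^(−0.1654 × 3.74) = 0.5387
Accumulation ratio R = 1 / (1 − e^(−kτ)) = 1 / (1 − 0.5387) = 2.168
Steady-state trough = C₀ × R × e^(−kτ) = 11.1 × 2.168 × 0.5387 = 12.96 mg/L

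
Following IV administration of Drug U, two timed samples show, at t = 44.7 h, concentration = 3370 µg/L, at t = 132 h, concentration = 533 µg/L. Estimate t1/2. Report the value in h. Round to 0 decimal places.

k = ln(C₁/C₂) / (t₂ − t₁) = ln(3370/533) / (132 − 44.7)
  = 1.844 / 87.30 = 0.02112 h⁻¹
t½ = ln2 / k = 0.693147 / 0.02112 = 32.82 h

33 h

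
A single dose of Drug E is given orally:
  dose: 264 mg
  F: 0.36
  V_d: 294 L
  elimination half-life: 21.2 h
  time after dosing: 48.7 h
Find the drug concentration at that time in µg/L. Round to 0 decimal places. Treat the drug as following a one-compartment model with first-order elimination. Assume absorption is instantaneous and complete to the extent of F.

Amount reaching circulation = F × Dose = 0.36 × 264.0 = 95.04 mg
C₀ = F·Dose / Vd = 95.04 / 294 = 0.3233 mg/L
k = ln2 / t½ = 0.693147 / 21.2 = 0.03270 h⁻¹
C = C₀ · e^(−k·t) = 0.3233 × e^(−0.03270 × 48.7)
  = 0.3233 × 0.2034 = 0.06576 mg/L
Convert: 0.06576 mg/L × 1000 = 65.76 µg/L

66 µg/L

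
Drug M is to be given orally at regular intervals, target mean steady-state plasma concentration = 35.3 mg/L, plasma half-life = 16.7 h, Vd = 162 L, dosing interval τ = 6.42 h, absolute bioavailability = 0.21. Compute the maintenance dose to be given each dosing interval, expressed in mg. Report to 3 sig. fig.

7260 mg

k = ln2 / t½ = 0.693147 / 16.7 = 0.04151 h⁻¹
CL = k × Vd = 0.04151 × 162 = 6.725 L/h
At steady state, F × (Dose/τ) = Css × CL.
Dose = Css × CL × τ / F = 35.3 × 6.725 × 6.42 / 0.21 = 7257 mg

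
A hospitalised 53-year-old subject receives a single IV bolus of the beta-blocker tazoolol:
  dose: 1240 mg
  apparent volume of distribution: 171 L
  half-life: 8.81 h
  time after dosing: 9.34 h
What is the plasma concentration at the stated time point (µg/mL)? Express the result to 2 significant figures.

3.5 µg/mL

C₀ = Dose / Vd = 1240 / 171 = 7.251 mg/L
k = ln2 / t½ = 0.693147 / 8.81 = 0.07868 h⁻¹
C = C₀ · e^(−k·t) = 7.251 × e^(−0.07868 × 9.34)
  = 7.251 × 0.4796 = 3.478 mg/L
(3.478 mg/L = 3.478 µg/mL)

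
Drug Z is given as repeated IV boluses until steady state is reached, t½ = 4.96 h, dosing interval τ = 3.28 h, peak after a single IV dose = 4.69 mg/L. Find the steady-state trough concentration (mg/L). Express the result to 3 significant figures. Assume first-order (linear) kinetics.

8.07 mg/L

k = ln2 / t½ = 0.693147 / 4.96 = 0.1397 h⁻¹
e^(−kτ) = e^(−0.1397 × 3.28) = 0.6324
Accumulation ratio R = 1 / (1 − e^(−kτ)) = 1 / (1 − 0.6324) = 2.720
Steady-state trough = C₀ × R × e^(−kτ) = 4.69 × 2.720 × 0.6324 = 8.067 mg/L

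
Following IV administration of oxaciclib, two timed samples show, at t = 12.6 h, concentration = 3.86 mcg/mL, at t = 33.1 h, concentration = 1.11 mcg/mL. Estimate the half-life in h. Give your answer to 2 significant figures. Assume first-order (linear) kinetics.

11 h

k = ln(C₁/C₂) / (t₂ − t₁) = ln(3.86/1.11) / (33.1 − 12.6)
  = 1.246 / 20.50 = 0.06078 h⁻¹
t½ = ln2 / k = 0.693147 / 0.06078 = 11.40 h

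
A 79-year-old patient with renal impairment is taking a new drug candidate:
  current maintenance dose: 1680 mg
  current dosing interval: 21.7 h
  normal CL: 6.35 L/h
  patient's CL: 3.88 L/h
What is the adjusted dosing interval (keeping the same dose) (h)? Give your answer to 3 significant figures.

To keep the same average steady-state level, dosing rate must scale with clearance.
CL ratio = 3.88 / 6.35 = 0.6110
New interval (same dose) = 21.7 / 0.6110 = 35.52 h

35.5 h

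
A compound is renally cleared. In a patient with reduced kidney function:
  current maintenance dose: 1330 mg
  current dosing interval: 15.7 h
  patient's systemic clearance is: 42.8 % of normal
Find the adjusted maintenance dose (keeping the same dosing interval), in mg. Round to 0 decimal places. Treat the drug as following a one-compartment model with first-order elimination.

569 mg

To keep the same average steady-state level, dosing rate must scale with clearance.
CL ratio = 42.8 / 100 = 0.4280
New dose (same interval) = 1330 × 0.4280 = 569.2 mg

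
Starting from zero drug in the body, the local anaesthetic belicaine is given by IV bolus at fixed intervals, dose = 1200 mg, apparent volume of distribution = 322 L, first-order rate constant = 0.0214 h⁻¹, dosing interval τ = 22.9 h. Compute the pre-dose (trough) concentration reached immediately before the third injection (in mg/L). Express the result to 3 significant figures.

C₀ per dose = Dose / Vd = 1200 / 322 = 3.727 mg/L
Fraction remaining after one interval: r = e^(−kτ) = e^(−0.02140 × 22.9) = 0.6126
Before dose 3, 2 doses have been given (aged 1τ, 2τ).
C_trough = C₀ × (r + r²) = 3.727 × (0.6126 + 0.3753) = 3.682 mg/L

3.68 mg/L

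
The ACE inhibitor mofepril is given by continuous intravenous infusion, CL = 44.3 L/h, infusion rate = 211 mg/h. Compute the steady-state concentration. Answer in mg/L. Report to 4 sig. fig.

At steady state Css = R₀ / CL = 211 / 44.30 = 4.763 mg/L

4.763 mg/L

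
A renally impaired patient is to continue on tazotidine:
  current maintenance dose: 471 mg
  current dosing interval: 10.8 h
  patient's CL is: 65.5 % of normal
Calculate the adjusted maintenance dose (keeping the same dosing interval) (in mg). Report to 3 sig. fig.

309 mg

To keep the same average steady-state level, dosing rate must scale with clearance.
CL ratio = 65.5 / 100 = 0.6550
New dose (same interval) = 471 × 0.6550 = 308.5 mg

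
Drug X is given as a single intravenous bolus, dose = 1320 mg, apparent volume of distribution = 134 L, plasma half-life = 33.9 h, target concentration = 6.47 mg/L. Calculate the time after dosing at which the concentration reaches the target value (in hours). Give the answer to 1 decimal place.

C₀ = Dose / Vd = 1320 / 134 = 9.851 mg/L
k = ln2 / t½ = 0.693147 / 33.9 = 0.02045 h⁻¹
t = ln(C₀ / C) / k = ln(9.851 / 6.47) / 0.02045
  = ln(1.523) / 0.02045 = 0.4207 / 0.02045 = 20.57 h

20.6 h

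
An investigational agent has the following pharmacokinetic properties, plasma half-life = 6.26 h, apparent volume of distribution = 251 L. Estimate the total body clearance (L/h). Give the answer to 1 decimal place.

27.8 L/h

k = ln2 / t½ = 0.693147 / 6.26 = 0.1107 h⁻¹
CL = k × Vd = 0.1107 × 251 = 27.79 L/h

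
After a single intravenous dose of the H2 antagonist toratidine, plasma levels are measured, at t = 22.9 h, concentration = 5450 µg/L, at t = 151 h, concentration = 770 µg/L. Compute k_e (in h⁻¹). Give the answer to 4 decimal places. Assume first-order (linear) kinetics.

0.0153 h⁻¹

k = ln(C₁/C₂) / (t₂ − t₁) = ln(5450/770) / (151 − 22.9)
  = 1.957 / 128.1 = 0.01528 h⁻¹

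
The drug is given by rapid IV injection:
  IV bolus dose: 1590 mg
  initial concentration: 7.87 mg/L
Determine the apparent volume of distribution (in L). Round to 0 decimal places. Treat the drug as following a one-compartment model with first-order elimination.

Vd = Dose / C₀ = 1590 / 7.87 = 202.0 L

202 L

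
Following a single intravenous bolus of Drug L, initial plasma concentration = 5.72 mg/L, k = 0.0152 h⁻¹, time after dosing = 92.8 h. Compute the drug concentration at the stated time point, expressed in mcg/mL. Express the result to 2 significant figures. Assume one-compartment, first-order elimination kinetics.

C = C₀ · e^(−k·t) = 5.720 × e^(−0.01520 × 92.8)
  = 5.720 × 0.2440 = 1.396 mg/L
(1.396 mg/L = 1.396 mcg/mL)

1.4 mcg/mL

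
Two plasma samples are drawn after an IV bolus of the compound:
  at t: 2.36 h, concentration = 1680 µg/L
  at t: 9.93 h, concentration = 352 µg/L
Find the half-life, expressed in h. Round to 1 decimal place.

3.4 h

k = ln(C₁/C₂) / (t₂ − t₁) = ln(1680/352) / (9.93 − 2.36)
  = 1.563 / 7.570 = 0.2065 h⁻¹
t½ = ln2 / k = 0.693147 / 0.2065 = 3.357 h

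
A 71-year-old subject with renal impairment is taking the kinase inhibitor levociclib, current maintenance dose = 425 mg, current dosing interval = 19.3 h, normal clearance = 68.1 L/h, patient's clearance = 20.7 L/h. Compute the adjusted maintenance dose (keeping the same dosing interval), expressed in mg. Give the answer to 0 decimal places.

To keep the same average steady-state level, dosing rate must scale with clearance.
CL ratio = 20.7 / 68.1 = 0.3040
New dose (same interval) = 425 × 0.3040 = 129.2 mg

129 mg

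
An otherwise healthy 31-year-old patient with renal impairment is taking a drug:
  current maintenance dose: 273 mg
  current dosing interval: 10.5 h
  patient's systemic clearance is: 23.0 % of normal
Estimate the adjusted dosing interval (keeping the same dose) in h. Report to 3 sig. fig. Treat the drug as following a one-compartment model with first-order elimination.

45.7 h

To keep the same average steady-state level, dosing rate must scale with clearance.
CL ratio = 23.0 / 100 = 0.2300
New interval (same dose) = 10.5 / 0.2300 = 45.65 h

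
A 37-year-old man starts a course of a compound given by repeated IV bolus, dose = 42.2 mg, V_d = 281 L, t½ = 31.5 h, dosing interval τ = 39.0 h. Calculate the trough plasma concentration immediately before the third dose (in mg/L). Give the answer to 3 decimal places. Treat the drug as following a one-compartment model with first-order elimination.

0.091 mg/L

C₀ per dose = Dose / Vd = 42.2 / 281 = 0.1502 mg/L
k = ln2 / t½ = 0.693147 / 31.5 = 0.02200 h⁻¹
Fraction remaining after one interval: r = e^(−kτ) = e^(−0.02200 × 39.0) = 0.4240
Before dose 3, 2 doses have been given (aged 1τ, 2τ).
C_trough = C₀ × (r + r²) = 0.1502 × (0.4240 + 0.1798) = 0.09069 mg/L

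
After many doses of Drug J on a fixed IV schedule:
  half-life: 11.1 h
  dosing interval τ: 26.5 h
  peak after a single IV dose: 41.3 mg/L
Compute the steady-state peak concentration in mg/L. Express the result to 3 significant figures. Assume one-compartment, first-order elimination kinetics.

k = ln2 / t½ = 0.693147 / 11.1 = 0.06245 h⁻¹
e^(−kτ) = e^(−0.06245 × 26.5) = 0.1911
Accumulation ratio R = 1 / (1 − e^(−kτ)) = 1 / (1 − 0.1911) = 1.236
Steady-state peak = C₀ × R = 41.3 × 1.236 = 51.05 mg/L

51.1 mg/L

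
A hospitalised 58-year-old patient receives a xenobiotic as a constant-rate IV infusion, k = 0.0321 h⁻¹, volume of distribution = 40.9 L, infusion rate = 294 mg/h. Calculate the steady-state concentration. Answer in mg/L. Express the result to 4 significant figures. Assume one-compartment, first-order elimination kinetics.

223.9 mg/L

CL = k × Vd = 0.03210 × 40.9 = 1.313 L/h
At steady state Css = R₀ / CL = 294 / 1.313 = 223.9 mg/L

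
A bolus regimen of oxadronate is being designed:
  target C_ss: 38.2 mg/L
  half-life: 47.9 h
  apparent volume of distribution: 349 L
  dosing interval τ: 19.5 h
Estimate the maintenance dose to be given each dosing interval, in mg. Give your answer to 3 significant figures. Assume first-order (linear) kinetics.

3760 mg

k = ln2 / t½ = 0.693147 / 47.9 = 0.01447 h⁻¹
CL = k × Vd = 0.01447 × 349 = 5.050 L/h
At steady state, Dose/τ = Css × CL.
Dose = Css × CL × τ = 38.2 × 5.050 × 19.5 = 3762 mg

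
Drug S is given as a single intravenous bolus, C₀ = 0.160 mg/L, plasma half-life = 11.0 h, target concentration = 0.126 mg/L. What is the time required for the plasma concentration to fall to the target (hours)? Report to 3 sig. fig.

3.79 h

k = ln2 / t½ = 0.693147 / 11.0 = 0.06301 h⁻¹
t = ln(C₀ / C) / k = ln(0.1600 / 0.126) / 0.06301
  = ln(1.270) / 0.06301 = 0.2390 / 0.06301 = 3.793 h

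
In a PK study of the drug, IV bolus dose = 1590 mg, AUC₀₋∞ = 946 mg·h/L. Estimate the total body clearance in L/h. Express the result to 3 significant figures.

CL = Dose / AUC = 1590 / 946 = 1.681 L/h

1.68 L/h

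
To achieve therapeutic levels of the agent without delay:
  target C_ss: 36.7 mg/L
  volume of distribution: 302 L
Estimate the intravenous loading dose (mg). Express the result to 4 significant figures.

11080 mg

LD = Css × Vd = 36.7 × 302 = 11080 mg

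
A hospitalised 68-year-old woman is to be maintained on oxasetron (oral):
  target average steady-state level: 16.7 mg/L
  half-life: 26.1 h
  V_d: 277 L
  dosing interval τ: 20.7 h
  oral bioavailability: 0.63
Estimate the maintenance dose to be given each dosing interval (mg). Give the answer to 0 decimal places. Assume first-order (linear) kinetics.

4037 mg

k = ln2 / t½ = 0.693147 / 26.1 = 0.02656 h⁻¹
CL = k × Vd = 0.02656 × 277 = 7.357 L/h
At steady state, F × (Dose/τ) = Css × CL.
Dose = Css × CL × τ / F = 16.7 × 7.357 × 20.7 / 0.63 = 4037 mg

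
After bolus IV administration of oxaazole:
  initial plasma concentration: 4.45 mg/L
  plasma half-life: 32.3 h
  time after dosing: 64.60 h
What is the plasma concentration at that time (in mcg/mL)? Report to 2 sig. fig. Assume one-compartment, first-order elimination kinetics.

1.1 mcg/mL

k = ln2 / t½ = 0.693147 / 32.3 = 0.02146 h⁻¹
t / t½ = 64.60 / 32.3 = 2 half-lives
C = C₀ × (1/2)^2 = 4.450 × 0.2500 = 1.113 mg/L
(1.113 mg/L = 1.113 mcg/mL)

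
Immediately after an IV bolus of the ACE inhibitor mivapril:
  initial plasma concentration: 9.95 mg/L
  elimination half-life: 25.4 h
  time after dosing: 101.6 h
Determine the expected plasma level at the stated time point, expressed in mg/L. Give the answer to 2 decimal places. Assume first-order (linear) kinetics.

0.62 mg/L

k = ln2 / t½ = 0.693147 / 25.4 = 0.02729 h⁻¹
t / t½ = 101.6 / 25.4 = 4 half-lives
C = C₀ × (1/2)^4 = 9.950 × 0.06250 = 0.6219 mg/L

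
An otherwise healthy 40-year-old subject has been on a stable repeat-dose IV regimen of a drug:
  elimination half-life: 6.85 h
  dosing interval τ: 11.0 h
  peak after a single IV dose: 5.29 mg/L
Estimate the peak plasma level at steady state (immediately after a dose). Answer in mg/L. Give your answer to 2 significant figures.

7.9 mg/L

k = ln2 / t½ = 0.693147 / 6.85 = 0.1012 h⁻¹
e^(−kτ) = e^(−0.1012 × 11.0) = 0.3285
Accumulation ratio R = 1 / (1 − e^(−kτ)) = 1 / (1 − 0.3285) = 1.489
Steady-state peak = C₀ × R = 5.29 × 1.489 = 7.877 mg/L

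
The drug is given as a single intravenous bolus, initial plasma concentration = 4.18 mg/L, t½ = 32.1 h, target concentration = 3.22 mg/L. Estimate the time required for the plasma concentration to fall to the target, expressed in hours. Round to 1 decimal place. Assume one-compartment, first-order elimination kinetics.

k = ln2 / t½ = 0.693147 / 32.1 = 0.02159 h⁻¹
t = ln(C₀ / C) / k = ln(4.180 / 3.22) / 0.02159
  = ln(1.298) / 0.02159 = 0.2608 / 0.02159 = 12.08 h

12.1 h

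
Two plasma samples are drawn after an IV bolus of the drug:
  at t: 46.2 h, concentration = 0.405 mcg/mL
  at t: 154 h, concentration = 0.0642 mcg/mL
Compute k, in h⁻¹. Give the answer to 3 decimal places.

0.017 h⁻¹

k = ln(C₁/C₂) / (t₂ − t₁) = ln(0.405/0.0642) / (154 − 46.2)
  = 1.842 / 107.8 = 0.01709 h⁻¹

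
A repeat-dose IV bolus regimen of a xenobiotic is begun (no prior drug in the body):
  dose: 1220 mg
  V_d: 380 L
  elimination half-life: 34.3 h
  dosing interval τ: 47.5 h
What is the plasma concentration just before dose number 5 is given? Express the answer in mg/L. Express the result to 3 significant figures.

1.95 mg/L

C₀ per dose = Dose / Vd = 1220 / 380 = 3.211 mg/L
k = ln2 / t½ = 0.693147 / 34.3 = 0.02021 h⁻¹
Fraction remaining after one interval: r = e^(−kτ) = e^(−0.02021 × 47.5) = 0.3829
Before dose 5, 4 doses have been given (aged 1τ, 2τ, 3τ, 4τ).
C_trough = C₀ × (r + r² + … + r^4) = C₀ × r(1−r^4)/(1−r)
        = 3.211 × 0.3829 × (1 − 0.02150) / (1 − 0.3829) = 1.950 mg/L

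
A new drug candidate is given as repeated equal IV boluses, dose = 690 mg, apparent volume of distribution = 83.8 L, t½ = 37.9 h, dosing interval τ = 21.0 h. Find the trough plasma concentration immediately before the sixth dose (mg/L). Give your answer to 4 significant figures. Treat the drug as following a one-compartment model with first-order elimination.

15.01 mg/L

C₀ per dose = Dose / Vd = 690 / 83.8 = 8.234 mg/L
k = ln2 / t½ = 0.693147 / 37.9 = 0.01829 h⁻¹
Fraction remaining after one interval: r = e^(−kτ) = e^(−0.01829 × 21.0) = 0.6811
Before dose 6, 5 doses have been given (aged 1τ, 2τ, 3τ, 4τ, 5τ).
C_trough = C₀ × (r + r² + … + r^5) = C₀ × r(1−r^5)/(1−r)
        = 8.234 × 0.6811 × (1 − 0.1466) / (1 − 0.6811) = 15.01 mg/L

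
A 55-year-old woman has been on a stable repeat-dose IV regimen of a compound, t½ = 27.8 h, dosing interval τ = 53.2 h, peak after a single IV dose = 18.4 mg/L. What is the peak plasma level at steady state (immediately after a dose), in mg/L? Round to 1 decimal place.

k = ln2 / t½ = 0.693147 / 27.8 = 0.02493 h⁻¹
e^(−kτ) = e^(−0.02493 × 53.2) = 0.2655
Accumulation ratio R = 1 / (1 − e^(−kτ)) = 1 / (1 − 0.2655) = 1.361
Steady-state peak = C₀ × R = 18.4 × 1.361 = 25.04 mg/L

25.0 mg/L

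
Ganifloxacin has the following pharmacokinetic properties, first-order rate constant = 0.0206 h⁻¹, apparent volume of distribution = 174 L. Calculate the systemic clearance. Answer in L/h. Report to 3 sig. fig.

CL = k × Vd = 0.0206 × 174 = 3.584 L/h

3.58 L/h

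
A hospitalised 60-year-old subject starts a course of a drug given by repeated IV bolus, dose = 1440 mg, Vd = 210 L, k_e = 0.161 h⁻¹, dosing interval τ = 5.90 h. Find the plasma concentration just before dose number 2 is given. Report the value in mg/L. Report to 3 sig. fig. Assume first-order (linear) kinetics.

2.65 mg/L

C₀ per dose = Dose / Vd = 1440 / 210 = 6.857 mg/L
Fraction remaining after one interval: r = e^(−kτ) = e^(−0.1610 × 5.90) = 0.3868
Before dose 2, 1 dose has been given (aged 1τ).
C_trough = C₀ × r = 6.857 × 0.3868 = 2.652 mg/L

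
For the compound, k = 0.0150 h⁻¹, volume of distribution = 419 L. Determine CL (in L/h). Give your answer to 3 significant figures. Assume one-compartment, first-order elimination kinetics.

6.29 L/h

CL = k × Vd = 0.0150 × 419 = 6.285 L/h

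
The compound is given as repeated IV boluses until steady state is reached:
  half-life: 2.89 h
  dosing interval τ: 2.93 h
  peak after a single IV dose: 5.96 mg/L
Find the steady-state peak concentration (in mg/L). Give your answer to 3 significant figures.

k = ln2 / t½ = 0.693147 / 2.89 = 0.2398 h⁻¹
e^(−kτ) = e^(−0.2398 × 2.93) = 0.4953
Accumulation ratio R = 1 / (1 − e^(−kτ)) = 1 / (1 − 0.4953) = 1.981
Steady-state peak = C₀ × R = 5.96 × 1.981 = 11.81 mg/L

11.8 mg/L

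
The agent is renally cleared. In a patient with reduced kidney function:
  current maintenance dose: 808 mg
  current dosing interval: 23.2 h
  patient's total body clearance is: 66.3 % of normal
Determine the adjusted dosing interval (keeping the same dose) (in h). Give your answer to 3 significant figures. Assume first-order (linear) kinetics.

To keep the same average steady-state level, dosing rate must scale with clearance.
CL ratio = 66.3 / 100 = 0.6630
New interval (same dose) = 23.2 / 0.6630 = 34.99 h

35.0 h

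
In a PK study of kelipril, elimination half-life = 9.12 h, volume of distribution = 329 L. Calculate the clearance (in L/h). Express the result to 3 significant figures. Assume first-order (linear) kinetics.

25.0 L/h

k = ln2 / t½ = 0.693147 / 9.12 = 0.07600 h⁻¹
CL = k × Vd = 0.07600 × 329 = 25.00 L/h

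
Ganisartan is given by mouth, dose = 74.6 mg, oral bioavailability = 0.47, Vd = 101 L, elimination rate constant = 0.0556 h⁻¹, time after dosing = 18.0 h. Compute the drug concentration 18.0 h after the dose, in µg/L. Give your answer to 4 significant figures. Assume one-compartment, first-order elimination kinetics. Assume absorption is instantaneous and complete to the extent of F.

127.6 µg/L

Amount reaching circulation = F × Dose = 0.47 × 74.60 = 35.06 mg
C₀ = F·Dose / Vd = 35.06 / 101 = 0.3471 mg/L
C = C₀ · e^(−k·t) = 0.3471 × e^(−0.05560 × 18.0)
  = 0.3471 × 0.3676 = 0.1276 mg/L
Convert: 0.1276 mg/L × 1000 = 127.6 µg/L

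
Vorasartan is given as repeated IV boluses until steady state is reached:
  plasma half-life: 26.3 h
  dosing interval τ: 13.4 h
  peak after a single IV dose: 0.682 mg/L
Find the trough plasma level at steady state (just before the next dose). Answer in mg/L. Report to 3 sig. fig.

k = ln2 / t½ = 0.693147 / 26.3 = 0.02636 h⁻¹
e^(−kτ) = e^(−0.02636 × 13.4) = 0.7024
Accumulation ratio R = 1 / (1 − e^(−kτ)) = 1 / (1 − 0.7024) = 3.360
Steady-state trough = C₀ × R × e^(−kτ) = 0.682 × 3.360 × 0.7024 = 1.610 mg/L

1.61 mg/L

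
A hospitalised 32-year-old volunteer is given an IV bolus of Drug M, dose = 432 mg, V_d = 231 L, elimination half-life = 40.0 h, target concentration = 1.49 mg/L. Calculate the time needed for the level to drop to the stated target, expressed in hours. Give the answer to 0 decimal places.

C₀ = Dose / Vd = 432.0 / 231 = 1.870 mg/L
k = ln2 / t½ = 0.693147 / 40.0 = 0.01733 h⁻¹
t = ln(C₀ / C) / k = ln(1.870 / 1.49) / 0.01733
  = ln(1.255) / 0.01733 = 0.2271 / 0.01733 = 13.10 h

13 h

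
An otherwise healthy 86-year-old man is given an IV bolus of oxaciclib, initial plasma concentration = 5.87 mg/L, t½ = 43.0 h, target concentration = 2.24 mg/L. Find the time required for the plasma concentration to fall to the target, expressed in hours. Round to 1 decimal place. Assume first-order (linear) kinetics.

59.8 h

k = ln2 / t½ = 0.693147 / 43.0 = 0.01612 h⁻¹
t = ln(C₀ / C) / k = ln(5.870 / 2.24) / 0.01612
  = ln(2.621) / 0.01612 = 0.9636 / 0.01612 = 59.78 h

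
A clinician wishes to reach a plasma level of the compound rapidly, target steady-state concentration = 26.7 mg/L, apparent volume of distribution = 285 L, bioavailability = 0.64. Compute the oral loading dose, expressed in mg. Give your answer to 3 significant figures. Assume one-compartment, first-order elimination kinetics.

11900 mg

LD = Css × Vd / F = 26.7 × 285 / 0.64 = 11890 mg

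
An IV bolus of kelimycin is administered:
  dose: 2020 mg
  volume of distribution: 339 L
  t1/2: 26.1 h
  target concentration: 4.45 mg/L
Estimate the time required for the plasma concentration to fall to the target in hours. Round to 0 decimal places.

C₀ = Dose / Vd = 2020 / 339 = 5.959 mg/L
k = ln2 / t½ = 0.693147 / 26.1 = 0.02656 h⁻¹
t = ln(C₀ / C) / k = ln(5.959 / 4.45) / 0.02656
  = ln(1.339) / 0.02656 = 0.2919 / 0.02656 = 10.99 h

11 h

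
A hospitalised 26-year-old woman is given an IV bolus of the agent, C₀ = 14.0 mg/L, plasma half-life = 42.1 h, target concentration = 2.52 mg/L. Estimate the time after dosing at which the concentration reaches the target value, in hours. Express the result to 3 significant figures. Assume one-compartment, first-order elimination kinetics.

k = ln2 / t½ = 0.693147 / 42.1 = 0.01646 h⁻¹
t = ln(C₀ / C) / k = ln(14.00 / 2.52) / 0.01646
  = ln(5.556) / 0.01646 = 1.715 / 0.01646 = 104.2 h

104 h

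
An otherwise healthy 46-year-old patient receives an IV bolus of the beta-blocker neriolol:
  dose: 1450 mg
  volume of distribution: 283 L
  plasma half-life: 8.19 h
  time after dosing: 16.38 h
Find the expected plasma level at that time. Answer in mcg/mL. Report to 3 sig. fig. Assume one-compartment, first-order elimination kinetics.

1.28 mcg/mL

C₀ = Dose / Vd = 1450 / 283 = 5.124 mg/L
k = ln2 / t½ = 0.693147 / 8.19 = 0.08463 h⁻¹
t / t½ = 16.38 / 8.19 = 2 half-lives
C = C₀ × (1/2)^2 = 5.124 × 0.2500 = 1.281 mg/L
(1.281 mg/L = 1.281 mcg/mL)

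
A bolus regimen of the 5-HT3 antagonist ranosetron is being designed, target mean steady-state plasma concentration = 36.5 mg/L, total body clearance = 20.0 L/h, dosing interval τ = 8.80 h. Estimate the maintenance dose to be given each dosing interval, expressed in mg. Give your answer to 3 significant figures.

6420 mg

At steady state, Dose/τ = Css × CL.
Dose = Css × CL × τ = 36.5 × 20.00 × 8.80 = 6424 mg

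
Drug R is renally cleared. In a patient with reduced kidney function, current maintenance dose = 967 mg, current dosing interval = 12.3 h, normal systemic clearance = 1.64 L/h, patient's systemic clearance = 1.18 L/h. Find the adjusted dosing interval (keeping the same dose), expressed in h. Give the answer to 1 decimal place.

To keep the same average steady-state level, dosing rate must scale with clearance.
CL ratio = 1.18 / 1.64 = 0.7195
New interval (same dose) = 12.3 / 0.7195 = 17.10 h

17.1 h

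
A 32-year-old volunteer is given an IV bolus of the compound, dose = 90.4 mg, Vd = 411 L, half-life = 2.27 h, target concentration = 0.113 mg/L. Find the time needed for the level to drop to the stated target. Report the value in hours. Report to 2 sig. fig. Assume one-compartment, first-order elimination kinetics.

C₀ = Dose / Vd = 90.40 / 411 = 0.2200 mg/L
k = ln2 / t½ = 0.693147 / 2.27 = 0.3054 h⁻¹
t = ln(C₀ / C) / k = ln(0.2200 / 0.113) / 0.3054
  = ln(1.947) / 0.3054 = 0.6663 / 0.3054 = 2.182 h

2.2 h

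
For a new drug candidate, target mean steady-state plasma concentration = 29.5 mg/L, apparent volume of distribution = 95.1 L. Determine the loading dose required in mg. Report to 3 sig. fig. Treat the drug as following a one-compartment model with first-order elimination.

2810 mg

LD = Css × Vd = 29.5 × 95.1 = 2805 mg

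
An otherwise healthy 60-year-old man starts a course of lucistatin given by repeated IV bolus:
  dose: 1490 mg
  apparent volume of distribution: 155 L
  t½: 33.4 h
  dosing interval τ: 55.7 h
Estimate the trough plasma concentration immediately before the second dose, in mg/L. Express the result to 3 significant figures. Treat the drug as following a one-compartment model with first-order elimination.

3.03 mg/L

C₀ per dose = Dose / Vd = 1490 / 155 = 9.613 mg/L
k = ln2 / t½ = 0.693147 / 33.4 = 0.02075 h⁻¹
Fraction remaining after one interval: r = e^(−kτ) = e^(−0.02075 × 55.7) = 0.3148
Before dose 2, 1 dose has been given (aged 1τ).
C_trough = C₀ × r = 9.613 × 0.3148 = 3.026 mg/L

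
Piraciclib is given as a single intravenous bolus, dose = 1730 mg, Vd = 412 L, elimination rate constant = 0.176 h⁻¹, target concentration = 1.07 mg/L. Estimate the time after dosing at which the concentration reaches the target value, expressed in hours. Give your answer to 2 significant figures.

7.8 h

C₀ = Dose / Vd = 1730 / 412 = 4.199 mg/L
t = ln(C₀ / C) / k = ln(4.199 / 1.07) / 0.1760
  = ln(3.924) / 0.1760 = 1.367 / 0.1760 = 7.767 h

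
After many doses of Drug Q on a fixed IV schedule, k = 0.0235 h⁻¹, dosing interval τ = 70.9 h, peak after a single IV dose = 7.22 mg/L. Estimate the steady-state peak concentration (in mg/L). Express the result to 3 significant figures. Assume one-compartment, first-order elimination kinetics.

8.90 mg/L

e^(−kτ) = e^(−0.02350 × 70.9) = 0.1890
Accumulation ratio R = 1 / (1 − e^(−kτ)) = 1 / (1 − 0.1890) = 1.233
Steady-state peak = C₀ × R = 7.22 × 1.233 = 8.902 mg/L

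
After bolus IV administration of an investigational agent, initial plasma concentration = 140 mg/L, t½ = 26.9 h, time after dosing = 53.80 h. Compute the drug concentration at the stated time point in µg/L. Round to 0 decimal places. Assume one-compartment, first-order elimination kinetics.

k = ln2 / t½ = 0.693147 / 26.9 = 0.02577 h⁻¹
t / t½ = 53.80 / 26.9 = 2 half-lives
C = C₀ × (1/2)^2 = 140.0 × 0.2500 = 35.00 mg/L
Convert: 35.00 mg/L × 1000 = 35000 µg/L

35000 µg/L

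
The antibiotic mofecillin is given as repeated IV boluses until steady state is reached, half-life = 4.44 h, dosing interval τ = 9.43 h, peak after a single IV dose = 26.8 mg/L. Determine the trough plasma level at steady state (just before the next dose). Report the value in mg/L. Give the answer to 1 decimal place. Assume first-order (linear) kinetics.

8.0 mg/L

k = ln2 / t½ = 0.693147 / 4.44 = 0.1561 h⁻¹
e^(−kτ) = e^(−0.1561 × 9.43) = 0.2295
Accumulation ratio R = 1 / (1 − e^(−kτ)) = 1 / (1 − 0.2295) = 1.298
Steady-state trough = C₀ × R × e^(−kτ) = 26.8 × 1.298 × 0.2295 = 7.983 mg/L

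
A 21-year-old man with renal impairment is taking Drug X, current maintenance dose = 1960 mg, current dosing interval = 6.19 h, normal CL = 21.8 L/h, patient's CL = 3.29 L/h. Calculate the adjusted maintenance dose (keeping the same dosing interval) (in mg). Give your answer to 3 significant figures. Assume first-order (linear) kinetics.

296 mg

To keep the same average steady-state level, dosing rate must scale with clearance.
CL ratio = 3.29 / 21.8 = 0.1509
New dose (same interval) = 1960 × 0.1509 = 295.8 mg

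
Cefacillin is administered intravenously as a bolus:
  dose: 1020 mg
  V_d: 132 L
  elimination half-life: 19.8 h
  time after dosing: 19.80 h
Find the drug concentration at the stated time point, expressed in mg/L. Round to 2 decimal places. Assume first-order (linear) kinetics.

C₀ = Dose / Vd = 1020 / 132 = 7.727 mg/L
k = ln2 / t½ = 0.693147 / 19.8 = 0.03501 h⁻¹
t / t½ = 19.80 / 19.8 = 1 half-lives
C = C₀ × (1/2)^1 = 7.727 × 0.5000 = 3.864 mg/L

3.86 mg/L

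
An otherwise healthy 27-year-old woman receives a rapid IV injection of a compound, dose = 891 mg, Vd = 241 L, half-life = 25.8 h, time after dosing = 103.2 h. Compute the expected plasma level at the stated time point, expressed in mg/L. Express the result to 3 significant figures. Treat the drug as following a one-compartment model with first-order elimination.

0.231 mg/L

C₀ = Dose / Vd = 891.0 / 241 = 3.697 mg/L
k = ln2 / t½ = 0.693147 / 25.8 = 0.02687 h⁻¹
t / t½ = 103.2 / 25.8 = 4 half-lives
C = C₀ × (1/2)^4 = 3.697 × 0.06250 = 0.2311 mg/L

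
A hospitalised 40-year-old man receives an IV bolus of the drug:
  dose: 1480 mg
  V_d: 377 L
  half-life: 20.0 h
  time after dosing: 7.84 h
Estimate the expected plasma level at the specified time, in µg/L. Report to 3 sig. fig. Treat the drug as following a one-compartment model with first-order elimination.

C₀ = Dose / Vd = 1480 / 377 = 3.926 mg/L
k = ln2 / t½ = 0.693147 / 20.0 = 0.03466 h⁻¹
C = C₀ · e^(−k·t) = 3.926 × e^(−0.03466 × 7.84)
  = 3.926 × 0.7621 = 2.992 mg/L
Convert: 2.992 mg/L × 1000 = 2992 µg/L

2990 µg/L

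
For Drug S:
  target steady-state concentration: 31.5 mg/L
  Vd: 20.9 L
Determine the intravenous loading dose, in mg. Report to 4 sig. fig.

658.4 mg

LD = Css × Vd = 31.5 × 20.9 = 658.4 mg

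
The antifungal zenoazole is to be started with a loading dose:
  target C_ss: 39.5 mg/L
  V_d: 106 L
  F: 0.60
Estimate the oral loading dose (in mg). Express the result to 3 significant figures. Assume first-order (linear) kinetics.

6980 mg

LD = Css × Vd / F = 39.5 × 106 / 0.60 = 6978 mg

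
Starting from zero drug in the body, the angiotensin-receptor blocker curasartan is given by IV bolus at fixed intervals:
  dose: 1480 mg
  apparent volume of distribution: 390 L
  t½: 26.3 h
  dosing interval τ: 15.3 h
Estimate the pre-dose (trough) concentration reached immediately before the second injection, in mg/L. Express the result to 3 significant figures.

C₀ per dose = Dose / Vd = 1480 / 390 = 3.795 mg/L
k = ln2 / t½ = 0.693147 / 26.3 = 0.02636 h⁻¹
Fraction remaining after one interval: r = e^(−kτ) = e^(−0.02636 × 15.3) = 0.6681
Before dose 2, 1 dose has been given (aged 1τ).
C_trough = C₀ × r = 3.795 × 0.6681 = 2.535 mg/L

2.54 mg/L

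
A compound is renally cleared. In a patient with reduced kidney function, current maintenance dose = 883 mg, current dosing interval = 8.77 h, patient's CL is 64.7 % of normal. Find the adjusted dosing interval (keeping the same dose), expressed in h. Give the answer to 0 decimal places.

To keep the same average steady-state level, dosing rate must scale with clearance.
CL ratio = 64.7 / 100 = 0.6470
New interval (same dose) = 8.77 / 0.6470 = 13.55 h

14 h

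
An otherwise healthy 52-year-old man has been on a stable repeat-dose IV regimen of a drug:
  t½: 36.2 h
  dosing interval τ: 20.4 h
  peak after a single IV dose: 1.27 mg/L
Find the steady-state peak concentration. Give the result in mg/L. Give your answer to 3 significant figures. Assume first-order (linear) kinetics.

k = ln2 / t½ = 0.693147 / 36.2 = 0.01915 h⁻¹
e^(−kτ) = e^(−0.01915 × 20.4) = 0.6766
Accumulation ratio R = 1 / (1 − e^(−kτ)) = 1 / (1 − 0.6766) = 3.092
Steady-state peak = C₀ × R = 1.27 × 3.092 = 3.927 mg/L

3.93 mg/L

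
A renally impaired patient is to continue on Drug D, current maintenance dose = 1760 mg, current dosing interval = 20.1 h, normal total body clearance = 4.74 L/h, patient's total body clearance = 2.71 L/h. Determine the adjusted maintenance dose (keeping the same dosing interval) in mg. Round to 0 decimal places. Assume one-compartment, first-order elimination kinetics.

To keep the same average steady-state level, dosing rate must scale with clearance.
CL ratio = 2.71 / 4.74 = 0.5717
New dose (same interval) = 1760 × 0.5717 = 1006 mg

1006 mg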